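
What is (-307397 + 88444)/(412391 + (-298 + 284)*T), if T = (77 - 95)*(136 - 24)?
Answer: -31279/62945 ≈ -0.49693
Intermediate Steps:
T = -2016 (T = -18*112 = -2016)
(-307397 + 88444)/(412391 + (-298 + 284)*T) = (-307397 + 88444)/(412391 + (-298 + 284)*(-2016)) = -218953/(412391 - 14*(-2016)) = -218953/(412391 + 28224) = -218953/440615 = -218953*1/440615 = -31279/62945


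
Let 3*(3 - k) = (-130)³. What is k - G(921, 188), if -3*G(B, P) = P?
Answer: 732399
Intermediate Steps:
G(B, P) = -P/3
k = 2197009/3 (k = 3 - ⅓*(-130)³ = 3 - ⅓*(-2197000) = 3 + 2197000/3 = 2197009/3 ≈ 7.3234e+5)
k - G(921, 188) = 2197009/3 - (-1)*188/3 = 2197009/3 - 1*(-188/3) = 2197009/3 + 188/3 = 732399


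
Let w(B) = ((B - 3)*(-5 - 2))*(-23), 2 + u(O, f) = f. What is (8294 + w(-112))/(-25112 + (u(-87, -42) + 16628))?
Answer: 10221/8528 ≈ 1.1985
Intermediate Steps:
u(O, f) = -2 + f
w(B) = -483 + 161*B (w(B) = ((-3 + B)*(-7))*(-23) = (21 - 7*B)*(-23) = -483 + 161*B)
(8294 + w(-112))/(-25112 + (u(-87, -42) + 16628)) = (8294 + (-483 + 161*(-112)))/(-25112 + ((-2 - 42) + 16628)) = (8294 + (-483 - 18032))/(-25112 + (-44 + 16628)) = (8294 - 18515)/(-25112 + 16584) = -10221/(-8528) = -10221*(-1/8528) = 10221/8528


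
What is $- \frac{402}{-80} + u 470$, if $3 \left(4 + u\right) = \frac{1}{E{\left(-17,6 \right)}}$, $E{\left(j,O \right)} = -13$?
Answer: $- \frac{2943761}{1560} \approx -1887.0$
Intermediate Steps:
$u = - \frac{157}{39}$ ($u = -4 + \frac{1}{3 \left(-13\right)} = -4 + \frac{1}{3} \left(- \frac{1}{13}\right) = -4 - \frac{1}{39} = - \frac{157}{39} \approx -4.0256$)
$- \frac{402}{-80} + u 470 = - \frac{402}{-80} - \frac{73790}{39} = \left(-402\right) \left(- \frac{1}{80}\right) - \frac{73790}{39} = \frac{201}{40} - \frac{73790}{39} = - \frac{2943761}{1560}$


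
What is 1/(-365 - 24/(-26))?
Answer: -13/4733 ≈ -0.0027467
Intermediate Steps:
1/(-365 - 24/(-26)) = 1/(-365 - 24*(-1/26)) = 1/(-365 + 12/13) = 1/(-4733/13) = -13/4733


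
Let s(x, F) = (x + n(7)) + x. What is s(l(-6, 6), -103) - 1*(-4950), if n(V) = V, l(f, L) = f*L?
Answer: 4885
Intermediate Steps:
l(f, L) = L*f
s(x, F) = 7 + 2*x (s(x, F) = (x + 7) + x = (7 + x) + x = 7 + 2*x)
s(l(-6, 6), -103) - 1*(-4950) = (7 + 2*(6*(-6))) - 1*(-4950) = (7 + 2*(-36)) + 4950 = (7 - 72) + 4950 = -65 + 4950 = 4885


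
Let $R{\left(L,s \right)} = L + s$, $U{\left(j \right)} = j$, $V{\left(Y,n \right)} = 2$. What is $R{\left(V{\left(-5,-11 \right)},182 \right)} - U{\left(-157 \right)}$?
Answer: $341$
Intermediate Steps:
$R{\left(V{\left(-5,-11 \right)},182 \right)} - U{\left(-157 \right)} = \left(2 + 182\right) - -157 = 184 + 157 = 341$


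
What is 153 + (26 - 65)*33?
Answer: -1134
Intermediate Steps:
153 + (26 - 65)*33 = 153 - 39*33 = 153 - 1287 = -1134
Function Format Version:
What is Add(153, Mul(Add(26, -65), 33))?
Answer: -1134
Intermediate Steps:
Add(153, Mul(Add(26, -65), 33)) = Add(153, Mul(-39, 33)) = Add(153, -1287) = -1134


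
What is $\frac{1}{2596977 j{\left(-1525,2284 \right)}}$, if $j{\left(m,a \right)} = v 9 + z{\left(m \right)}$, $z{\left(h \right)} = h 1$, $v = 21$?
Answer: $- \frac{1}{3469561272} \approx -2.8822 \cdot 10^{-10}$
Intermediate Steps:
$z{\left(h \right)} = h$
$j{\left(m,a \right)} = 189 + m$ ($j{\left(m,a \right)} = 21 \cdot 9 + m = 189 + m$)
$\frac{1}{2596977 j{\left(-1525,2284 \right)}} = \frac{1}{2596977 \left(189 - 1525\right)} = \frac{1}{2596977 \left(-1336\right)} = \frac{1}{2596977} \left(- \frac{1}{1336}\right) = - \frac{1}{3469561272}$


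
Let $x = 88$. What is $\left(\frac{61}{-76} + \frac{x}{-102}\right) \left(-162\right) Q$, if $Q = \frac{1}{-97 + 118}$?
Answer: $\frac{58095}{4522} \approx 12.847$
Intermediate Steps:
$Q = \frac{1}{21} \approx 0.047619$
$\left(\frac{61}{-76} + \frac{x}{-102}\right) \left(-162\right) Q = \left(\frac{61}{-76} + \frac{88}{-102}\right) \left(-162\right) \frac{1}{21} = \left(61 \left(- \frac{1}{76}\right) + 88 \left(- \frac{1}{102}\right)\right) \left(-162\right) \frac{1}{21} = \left(- \frac{61}{76} - \frac{44}{51}\right) \left(-162\right) \frac{1}{21} = \left(- \frac{6455}{3876}\right) \left(-162\right) \frac{1}{21} = \frac{174285}{646} \cdot \frac{1}{21} = \frac{58095}{4522}$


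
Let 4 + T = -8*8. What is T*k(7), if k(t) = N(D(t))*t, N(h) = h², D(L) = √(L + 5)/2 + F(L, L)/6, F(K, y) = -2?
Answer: -13328/9 + 952*√3/3 ≈ -931.25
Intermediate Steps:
D(L) = -⅓ + √(5 + L)/2 (D(L) = √(L + 5)/2 - 2/6 = √(5 + L)*(½) - 2*⅙ = √(5 + L)/2 - ⅓ = -⅓ + √(5 + L)/2)
k(t) = t*(-⅓ + √(5 + t)/2)² (k(t) = (-⅓ + √(5 + t)/2)²*t = t*(-⅓ + √(5 + t)/2)²)
T = -68 (T = -4 - 8*8 = -4 - 64 = -68)
T*k(7) = -17*7*(-2 + 3*√(5 + 7))²/9 = -17*7*(-2 + 3*√12)²/9 = -17*7*(-2 + 3*(2*√3))²/9 = -17*7*(-2 + 6*√3)²/9 = -119*(-2 + 6*√3)²/9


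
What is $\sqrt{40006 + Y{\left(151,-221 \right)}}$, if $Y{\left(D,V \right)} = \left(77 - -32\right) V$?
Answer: $\sqrt{15917} \approx 126.16$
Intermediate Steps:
$Y{\left(D,V \right)} = 109 V$ ($Y{\left(D,V \right)} = \left(77 + 32\right) V = 109 V$)
$\sqrt{40006 + Y{\left(151,-221 \right)}} = \sqrt{40006 + 109 \left(-221\right)} = \sqrt{40006 - 24089} = \sqrt{15917}$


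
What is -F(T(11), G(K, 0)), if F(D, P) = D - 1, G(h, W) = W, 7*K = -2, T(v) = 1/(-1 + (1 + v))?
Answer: 10/11 ≈ 0.90909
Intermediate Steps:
T(v) = 1/v
K = -2/7 (K = (1/7)*(-2) = -2/7 ≈ -0.28571)
F(D, P) = -1 + D
-F(T(11), G(K, 0)) = -(-1 + 1/11) = -1*(-10/11) = 10/11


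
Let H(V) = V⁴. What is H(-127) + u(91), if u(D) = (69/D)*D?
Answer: 260144710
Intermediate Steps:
u(D) = 69
H(-127) + u(91) = (-127)⁴ + 69 = 260144641 + 69 = 260144710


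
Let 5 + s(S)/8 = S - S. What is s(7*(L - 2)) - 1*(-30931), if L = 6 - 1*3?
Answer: 30891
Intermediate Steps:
L = 3 (L = 6 - 3 = 3)
s(S) = -40 (s(S) = -40 + 8*(S - S) = -40 + 8*0 = -40 + 0 = -40)
s(7*(L - 2)) - 1*(-30931) = -40 - 1*(-30931) = -40 + 30931 = 30891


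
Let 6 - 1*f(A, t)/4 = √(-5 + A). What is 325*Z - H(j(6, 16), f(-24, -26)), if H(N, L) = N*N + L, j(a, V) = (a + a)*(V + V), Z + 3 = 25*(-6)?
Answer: -197205 + 4*I*√29 ≈ -1.9721e+5 + 21.541*I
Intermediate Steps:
f(A, t) = 24 - 4*√(-5 + A)
Z = -153 (Z = -3 + 25*(-6) = -3 - 150 = -153)
j(a, V) = 4*V*a (j(a, V) = (2*a)*(2*V) = 4*V*a)
H(N, L) = L + N² (H(N, L) = N² + L = L + N²)
325*Z - H(j(6, 16), f(-24, -26)) = 325*(-153) - ((24 - 4*√(-5 - 24)) + (4*16*6)²) = -49725 - ((24 - 4*I*√29) + 384²) = -49725 - ((24 - 4*I*√29) + 147456) = -49725 - (147480 - 4*I*√29) = -49725 + (-147480 + 4*I*√29) = -197205 + 4*I*√29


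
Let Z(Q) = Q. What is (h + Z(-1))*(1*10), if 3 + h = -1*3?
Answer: -70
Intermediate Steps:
h = -6 (h = -3 - 1*3 = -3 - 3 = -6)
(h + Z(-1))*(1*10) = (-6 - 1)*(1*10) = -7*10 = -70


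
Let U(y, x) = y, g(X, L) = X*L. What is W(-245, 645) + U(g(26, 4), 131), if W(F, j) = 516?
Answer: 620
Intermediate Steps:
g(X, L) = L*X
W(-245, 645) + U(g(26, 4), 131) = 516 + 4*26 = 516 + 104 = 620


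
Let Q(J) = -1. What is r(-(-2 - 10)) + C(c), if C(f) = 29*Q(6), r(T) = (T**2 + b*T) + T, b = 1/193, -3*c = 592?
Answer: 24523/193 ≈ 127.06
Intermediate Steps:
c = -592/3 (c = -1/3*592 = -592/3 ≈ -197.33)
b = 1/193 ≈ 0.0051813
r(T) = T**2 + 194*T/193 (r(T) = (T**2 + T/193) + T = T**2 + 194*T/193)
C(f) = -29 (C(f) = 29*(-1) = -29)
r(-(-2 - 10)) + C(c) = (-(-2 - 10))*(194 + 193*(-(-2 - 10)))/193 - 29 = (-1*(-12))*(194 + 193*(-1*(-12)))/193 - 29 = (1/193)*12*(194 + 193*12) - 29 = (1/193)*12*(194 + 2316) - 29 = (1/193)*12*2510 - 29 = 30120/193 - 29 = 24523/193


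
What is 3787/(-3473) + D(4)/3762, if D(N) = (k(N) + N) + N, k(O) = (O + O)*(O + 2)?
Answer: -7026103/6532713 ≈ -1.0755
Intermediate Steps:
k(O) = 2*O*(2 + O) (k(O) = (2*O)*(2 + O) = 2*O*(2 + O))
D(N) = 2*N + 2*N*(2 + N) (D(N) = (2*N*(2 + N) + N) + N = (N + 2*N*(2 + N)) + N = 2*N + 2*N*(2 + N))
3787/(-3473) + D(4)/3762 = 3787/(-3473) + (2*4*(3 + 4))/3762 = 3787*(-1/3473) + (2*4*7)*(1/3762) = -3787/3473 + 56*(1/3762) = -3787/3473 + 28/1881 = -7026103/6532713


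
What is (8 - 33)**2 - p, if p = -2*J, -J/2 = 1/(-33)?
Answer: 20629/33 ≈ 625.12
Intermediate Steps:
J = 2/33 (J = -2/(-33) = -2*(-1/33) = 2/33 ≈ 0.060606)
p = -4/33 (p = -2*2/33 = -4/33 ≈ -0.12121)
(8 - 33)**2 - p = (8 - 33)**2 - 1*(-4/33) = (-25)**2 + 4/33 = 625 + 4/33 = 20629/33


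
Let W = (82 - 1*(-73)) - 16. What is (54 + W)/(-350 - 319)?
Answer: -193/669 ≈ -0.28849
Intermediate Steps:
W = 139 (W = (82 + 73) - 16 = 155 - 16 = 139)
(54 + W)/(-350 - 319) = (54 + 139)/(-350 - 319) = 193/(-669) = 193*(-1/669) = -193/669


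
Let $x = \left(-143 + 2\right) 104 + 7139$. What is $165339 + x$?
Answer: $157814$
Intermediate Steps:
$x = -7525$ ($x = \left(-141\right) 104 + 7139 = -14664 + 7139 = -7525$)
$165339 + x = 165339 - 7525 = 157814$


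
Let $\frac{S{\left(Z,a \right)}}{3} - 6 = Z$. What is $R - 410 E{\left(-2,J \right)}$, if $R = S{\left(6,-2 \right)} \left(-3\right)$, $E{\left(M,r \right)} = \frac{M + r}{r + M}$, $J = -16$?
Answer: $-518$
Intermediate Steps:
$S{\left(Z,a \right)} = 18 + 3 Z$
$E{\left(M,r \right)} = 1$ ($E{\left(M,r \right)} = \frac{M + r}{M + r} = 1$)
$R = -108$ ($R = \left(18 + 3 \cdot 6\right) \left(-3\right) = \left(18 + 18\right) \left(-3\right) = 36 \left(-3\right) = -108$)
$R - 410 E{\left(-2,J \right)} = -108 - 410 = -518$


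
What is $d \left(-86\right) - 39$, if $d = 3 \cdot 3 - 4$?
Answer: $-469$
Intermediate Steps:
$d = 5$ ($d = 9 - 4 = 5$)
$d \left(-86\right) - 39 = 5 \left(-86\right) - 39 = -430 - 39 = -469$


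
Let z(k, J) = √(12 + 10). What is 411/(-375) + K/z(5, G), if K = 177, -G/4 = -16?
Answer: -137/125 + 177*√22/22 ≈ 36.641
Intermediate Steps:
G = 64 (G = -4*(-16) = 64)
z(k, J) = √22
411/(-375) + K/z(5, G) = 411/(-375) + 177/(√22) = 411*(-1/375) + 177*(√22/22) = -137/125 + 177*√22/22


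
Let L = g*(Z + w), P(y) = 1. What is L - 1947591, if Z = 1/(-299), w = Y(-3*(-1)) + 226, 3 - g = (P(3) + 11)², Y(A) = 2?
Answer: -591941820/299 ≈ -1.9797e+6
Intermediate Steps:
g = -141 (g = 3 - (1 + 11)² = 3 - 1*12² = 3 - 1*144 = 3 - 144 = -141)
w = 228 (w = 2 + 226 = 228)
Z = -1/299 ≈ -0.0033445
L = -9612111/299 (L = -141*(-1/299 + 228) = -141*68171/299 = -9612111/299 ≈ -32148.)
L - 1947591 = -9612111/299 - 1947591 = -591941820/299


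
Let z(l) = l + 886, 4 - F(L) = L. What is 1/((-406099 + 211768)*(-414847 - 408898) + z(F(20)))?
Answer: 1/160079190465 ≈ 6.2469e-12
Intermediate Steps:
F(L) = 4 - L
z(l) = 886 + l
1/((-406099 + 211768)*(-414847 - 408898) + z(F(20))) = 1/((-406099 + 211768)*(-414847 - 408898) + (886 + (4 - 1*20))) = 1/(-194331*(-823745) + (886 + (4 - 20))) = 1/(160079189595 + (886 - 16)) = 1/(160079189595 + 870) = 1/160079190465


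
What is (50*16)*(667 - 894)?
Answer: -181600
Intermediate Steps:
(50*16)*(667 - 894) = 800*(-227) = -181600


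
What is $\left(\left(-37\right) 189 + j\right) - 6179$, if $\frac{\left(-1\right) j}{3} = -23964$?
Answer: $58720$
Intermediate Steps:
$j = 71892$ ($j = \left(-3\right) \left(-23964\right) = 71892$)
$\left(\left(-37\right) 189 + j\right) - 6179 = \left(\left(-37\right) 189 + 71892\right) - 6179 = \left(-6993 + 71892\right) - 6179 = 64899 - 6179 = 58720$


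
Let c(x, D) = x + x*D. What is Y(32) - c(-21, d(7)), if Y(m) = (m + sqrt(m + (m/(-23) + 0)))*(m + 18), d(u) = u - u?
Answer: 1621 + 400*sqrt(253)/23 ≈ 1897.6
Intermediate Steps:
d(u) = 0
c(x, D) = x + D*x
Y(m) = (18 + m)*(m + sqrt(506)*sqrt(m)/23) (Y(m) = (m + sqrt(m + (m*(-1/23) + 0)))*(18 + m) = (m + sqrt(m + (-m/23 + 0)))*(18 + m) = (m + sqrt(m - m/23))*(18 + m) = (m + sqrt(22*m/23))*(18 + m) = (m + sqrt(506)*sqrt(m)/23)*(18 + m) = (18 + m)*(m + sqrt(506)*sqrt(m)/23))
Y(32) - c(-21, d(7)) = (32**2 + 18*32 + sqrt(506)*32**(3/2)/23 + 18*sqrt(506)*sqrt(32)/23) - (-21)*(1 + 0) = (1024 + 576 + sqrt(506)*(128*sqrt(2))/23 + 18*sqrt(506)*(4*sqrt(2))/23) - (-21) = (1024 + 576 + 256*sqrt(253)/23 + 144*sqrt(253)/23) - 1*(-21) = (1600 + 400*sqrt(253)/23) + 21 = 1621 + 400*sqrt(253)/23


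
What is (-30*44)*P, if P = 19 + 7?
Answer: -34320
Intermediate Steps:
P = 26
(-30*44)*P = -30*44*26 = -1320*26 = -34320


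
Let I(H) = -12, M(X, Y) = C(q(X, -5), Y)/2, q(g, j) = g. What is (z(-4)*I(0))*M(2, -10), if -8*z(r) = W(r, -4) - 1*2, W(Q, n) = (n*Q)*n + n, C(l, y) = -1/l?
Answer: 105/4 ≈ 26.250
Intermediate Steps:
W(Q, n) = n + Q*n² (W(Q, n) = (Q*n)*n + n = Q*n² + n = n + Q*n²)
M(X, Y) = -1/(2*X) (M(X, Y) = -1/X/2 = -1/X*(½) = -1/(2*X))
z(r) = ¾ - 2*r (z(r) = -(-4*(1 + r*(-4)) - 1*2)/8 = -(-4*(1 - 4*r) - 2)/8 = -((-4 + 16*r) - 2)/8 = -(-6 + 16*r)/8 = ¾ - 2*r)
(z(-4)*I(0))*M(2, -10) = ((¾ - 2*(-4))*(-12))*(-½/2) = ((¾ + 8)*(-12))*(-½*½) = ((35/4)*(-12))*(-¼) = -105*(-¼) = 105/4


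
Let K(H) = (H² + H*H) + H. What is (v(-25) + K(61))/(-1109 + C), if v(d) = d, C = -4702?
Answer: -7478/5811 ≈ -1.2869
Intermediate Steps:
K(H) = H + 2*H² (K(H) = (H² + H²) + H = 2*H² + H = H + 2*H²)
(v(-25) + K(61))/(-1109 + C) = (-25 + 61*(1 + 2*61))/(-1109 - 4702) = (-25 + 61*(1 + 122))/(-5811) = (-25 + 61*123)*(-1/5811) = (-25 + 7503)*(-1/5811) = 7478*(-1/5811) = -7478/5811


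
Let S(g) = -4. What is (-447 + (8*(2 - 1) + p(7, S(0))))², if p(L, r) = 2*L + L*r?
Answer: 205209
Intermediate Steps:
(-447 + (8*(2 - 1) + p(7, S(0))))² = (-447 + (8*(2 - 1) + 7*(2 - 4)))² = (-447 + (8*1 + 7*(-2)))² = (-447 + (8 - 14))² = (-447 - 6)² = (-453)² = 205209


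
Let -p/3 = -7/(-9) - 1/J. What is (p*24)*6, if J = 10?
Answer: -1464/5 ≈ -292.80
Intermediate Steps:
p = -61/30 (p = -3*(-7/(-9) - 1/10) = -3*(-7*(-⅑) - 1*⅒) = -3*(7/9 - ⅒) = -3*61/90 = -61/30 ≈ -2.0333)
(p*24)*6 = -61/30*24*6 = -244/5*6 = -1464/5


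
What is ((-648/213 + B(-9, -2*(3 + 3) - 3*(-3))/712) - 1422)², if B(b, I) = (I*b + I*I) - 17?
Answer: 5189385125787769/2555504704 ≈ 2.0307e+6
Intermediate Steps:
B(b, I) = -17 + I² + I*b (B(b, I) = (I*b + I²) - 17 = (I² + I*b) - 17 = -17 + I² + I*b)
((-648/213 + B(-9, -2*(3 + 3) - 3*(-3))/712) - 1422)² = ((-648/213 + (-17 + (-2*(3 + 3) - 3*(-3))² + (-2*(3 + 3) - 3*(-3))*(-9))/712) - 1422)² = ((-648*1/213 + (-17 + (-2*6 + 9)² + (-2*6 + 9)*(-9))*(1/712)) - 1422)² = ((-216/71 + (-17 + (-12 + 9)² + (-12 + 9)*(-9))*(1/712)) - 1422)² = ((-216/71 + (-17 + (-3)² - 3*(-9))*(1/712)) - 1422)² = ((-216/71 + (-17 + 9 + 27)*(1/712)) - 1422)² = ((-216/71 + 19*(1/712)) - 1422)² = ((-216/71 + 19/712) - 1422)² = (-152443/50552 - 1422)² = (-72037387/50552)² = 5189385125787769/2555504704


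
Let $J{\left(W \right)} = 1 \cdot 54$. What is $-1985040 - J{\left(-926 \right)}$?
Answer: $-1985094$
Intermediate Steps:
$J{\left(W \right)} = 54$
$-1985040 - J{\left(-926 \right)} = -1985040 - 54 = -1985094$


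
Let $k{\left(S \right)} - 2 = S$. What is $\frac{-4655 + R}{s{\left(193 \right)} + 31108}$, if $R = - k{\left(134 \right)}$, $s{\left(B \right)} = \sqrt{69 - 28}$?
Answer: $- \frac{149038428}{967707623} + \frac{4791 \sqrt{41}}{967707623} \approx -0.15398$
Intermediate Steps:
$k{\left(S \right)} = 2 + S$
$s{\left(B \right)} = \sqrt{41}$
$R = -136$ ($R = - (2 + 134) = \left(-1\right) 136 = -136$)
$\frac{-4655 + R}{s{\left(193 \right)} + 31108} = \frac{-4655 - 136}{\sqrt{41} + 31108} = - \frac{4791}{31108 + \sqrt{41}}$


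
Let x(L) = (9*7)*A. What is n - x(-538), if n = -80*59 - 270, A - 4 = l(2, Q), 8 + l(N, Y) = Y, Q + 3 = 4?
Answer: -4801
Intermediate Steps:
Q = 1 (Q = -3 + 4 = 1)
l(N, Y) = -8 + Y
A = -3 (A = 4 + (-8 + 1) = 4 - 7 = -3)
n = -4990 (n = -4720 - 270 = -4990)
x(L) = -189 (x(L) = (9*7)*(-3) = 63*(-3) = -189)
n - x(-538) = -4990 - 1*(-189) = -4990 + 189 = -4801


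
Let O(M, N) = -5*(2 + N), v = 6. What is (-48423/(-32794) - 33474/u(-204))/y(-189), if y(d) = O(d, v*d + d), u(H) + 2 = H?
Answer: 553860747/22310250110 ≈ 0.024825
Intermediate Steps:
u(H) = -2 + H
O(M, N) = -10 - 5*N
y(d) = -10 - 35*d (y(d) = -10 - 5*(6*d + d) = -10 - 35*d)
(-48423/(-32794) - 33474/u(-204))/y(-189) = (-48423/(-32794) - 33474/(-2 - 204))/(-10 - 35*(-189)) = (-48423*(-1/32794) - 33474/(-206))/(-10 + 6615) = (48423/32794 - 33474*(-1/206))/6605 = (48423/32794 + 16737/103)*(1/6605) = (553860747/3377782)*(1/6605) = 553860747/22310250110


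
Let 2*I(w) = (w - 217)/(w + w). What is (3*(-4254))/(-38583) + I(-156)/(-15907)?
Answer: 4691141191/14184208272 ≈ 0.33073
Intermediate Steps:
I(w) = (-217 + w)/(4*w) (I(w) = ((w - 217)/(w + w))/2 = ((-217 + w)/((2*w)))/2 = ((-217 + w)*(1/(2*w)))/2 = ((-217 + w)/(2*w))/2 = (-217 + w)/(4*w))
(3*(-4254))/(-38583) + I(-156)/(-15907) = (3*(-4254))/(-38583) + ((1/4)*(-217 - 156)/(-156))/(-15907) = -12762*(-1/38583) + ((1/4)*(-1/156)*(-373))*(-1/15907) = 1418/4287 + (373/624)*(-1/15907) = 1418/4287 - 373/9925968 = 4691141191/14184208272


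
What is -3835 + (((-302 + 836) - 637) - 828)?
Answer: -4766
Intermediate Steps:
-3835 + (((-302 + 836) - 637) - 828) = -3835 + ((534 - 637) - 828) = -3835 + (-103 - 828) = -3835 - 931 = -4766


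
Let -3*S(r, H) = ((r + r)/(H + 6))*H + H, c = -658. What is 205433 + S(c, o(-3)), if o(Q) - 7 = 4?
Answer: 3497124/17 ≈ 2.0571e+5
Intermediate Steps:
o(Q) = 11 (o(Q) = 7 + 4 = 11)
S(r, H) = -H/3 - 2*H*r/(3*(6 + H)) (S(r, H) = -(((r + r)/(H + 6))*H + H)/3 = -(((2*r)/(6 + H))*H + H)/3 = -((2*r/(6 + H))*H + H)/3 = -(2*H*r/(6 + H) + H)/3 = -(H + 2*H*r/(6 + H))/3 = -H/3 - 2*H*r/(3*(6 + H)))
205433 + S(c, o(-3)) = 205433 - 1*11*(6 + 11 + 2*(-658))/(18 + 3*11) = 205433 - 1*11*(6 + 11 - 1316)/(18 + 33) = 205433 - 1*11*(-1299)/51 = 205433 - 1*11*1/51*(-1299) = 205433 + 4763/17 = 3497124/17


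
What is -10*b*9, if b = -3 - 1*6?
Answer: 810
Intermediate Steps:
b = -9 (b = -3 - 6 = -9)
-10*b*9 = -10*(-9)*9 = 90*9 = 810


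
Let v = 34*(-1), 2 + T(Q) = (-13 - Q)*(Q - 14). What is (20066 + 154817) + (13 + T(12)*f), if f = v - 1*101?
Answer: 168416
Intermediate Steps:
T(Q) = -2 + (-14 + Q)*(-13 - Q) (T(Q) = -2 + (-13 - Q)*(Q - 14) = -2 + (-13 - Q)*(-14 + Q) = -2 + (-14 + Q)*(-13 - Q))
v = -34
f = -135 (f = -34 - 1*101 = -34 - 101 = -135)
(20066 + 154817) + (13 + T(12)*f) = (20066 + 154817) + (13 + (180 + 12 - 1*12**2)*(-135)) = 174883 + (13 + (180 + 12 - 1*144)*(-135)) = 174883 + (13 + (180 + 12 - 144)*(-135)) = 174883 + (13 + 48*(-135)) = 174883 + (13 - 6480) = 174883 - 6467 = 168416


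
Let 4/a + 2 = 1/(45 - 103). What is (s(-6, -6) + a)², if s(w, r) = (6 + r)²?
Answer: 53824/13689 ≈ 3.9319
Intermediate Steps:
a = -232/117 (a = 4/(-2 + 1/(45 - 103)) = 4/(-2 + 1/(-58)) = 4/(-2 - 1/58) = 4/(-117/58) = 4*(-58/117) = -232/117 ≈ -1.9829)
(s(-6, -6) + a)² = ((6 - 6)² - 232/117)² = (0² - 232/117)² = (0 - 232/117)² = (-232/117)² = 53824/13689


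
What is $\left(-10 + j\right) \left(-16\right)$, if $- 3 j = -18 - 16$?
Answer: $- \frac{64}{3} \approx -21.333$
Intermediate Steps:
$j = \frac{34}{3}$ ($j = - \frac{-18 - 16}{3} = \left(- \frac{1}{3}\right) \left(-34\right) = \frac{34}{3} \approx 11.333$)
$\left(-10 + j\right) \left(-16\right) = \left(-10 + \frac{34}{3}\right) \left(-16\right) = \frac{4}{3} \left(-16\right) = - \frac{64}{3}$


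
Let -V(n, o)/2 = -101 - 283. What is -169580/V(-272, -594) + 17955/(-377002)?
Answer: -7993223575/36192192 ≈ -220.85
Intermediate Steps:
V(n, o) = 768 (V(n, o) = -2*(-101 - 283) = -2*(-384) = 768)
-169580/V(-272, -594) + 17955/(-377002) = -169580/768 + 17955/(-377002) = -169580*1/768 + 17955*(-1/377002) = -42395/192 - 17955/377002 = -7993223575/36192192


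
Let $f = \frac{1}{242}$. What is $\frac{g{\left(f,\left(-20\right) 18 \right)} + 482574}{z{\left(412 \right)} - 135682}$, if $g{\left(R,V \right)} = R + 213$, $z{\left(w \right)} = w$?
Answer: $- \frac{23366891}{6547068} \approx -3.5691$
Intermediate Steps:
$f = \frac{1}{242} \approx 0.0041322$
$g{\left(R,V \right)} = 213 + R$
$\frac{g{\left(f,\left(-20\right) 18 \right)} + 482574}{z{\left(412 \right)} - 135682} = \frac{\left(213 + \frac{1}{242}\right) + 482574}{412 - 135682} = \frac{\frac{51547}{242} + 482574}{-135270} = \frac{116834455}{242} \left(- \frac{1}{135270}\right) = - \frac{23366891}{6547068}$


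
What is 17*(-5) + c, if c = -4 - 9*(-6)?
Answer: -35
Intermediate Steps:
c = 50 (c = -4 + 54 = 50)
17*(-5) + c = 17*(-5) + 50 = -85 + 50 = -35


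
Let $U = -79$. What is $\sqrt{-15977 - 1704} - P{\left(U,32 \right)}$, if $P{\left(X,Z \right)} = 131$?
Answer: $-131 + i \sqrt{17681} \approx -131.0 + 132.97 i$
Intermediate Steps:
$\sqrt{-15977 - 1704} - P{\left(U,32 \right)} = \sqrt{-15977 - 1704} - 131 = \sqrt{-17681} - 131 = i \sqrt{17681} - 131 = -131 + i \sqrt{17681}$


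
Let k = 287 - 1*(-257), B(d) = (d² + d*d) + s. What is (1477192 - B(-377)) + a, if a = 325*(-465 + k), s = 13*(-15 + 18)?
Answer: 1218570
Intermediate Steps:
s = 39 (s = 13*3 = 39)
B(d) = 39 + 2*d² (B(d) = (d² + d*d) + 39 = (d² + d²) + 39 = 2*d² + 39 = 39 + 2*d²)
k = 544 (k = 287 + 257 = 544)
a = 25675 (a = 325*(-465 + 544) = 325*79 = 25675)
(1477192 - B(-377)) + a = (1477192 - (39 + 2*(-377)²)) + 25675 = (1477192 - (39 + 2*142129)) + 25675 = (1477192 - (39 + 284258)) + 25675 = (1477192 - 1*284297) + 25675 = (1477192 - 284297) + 25675 = 1192895 + 25675 = 1218570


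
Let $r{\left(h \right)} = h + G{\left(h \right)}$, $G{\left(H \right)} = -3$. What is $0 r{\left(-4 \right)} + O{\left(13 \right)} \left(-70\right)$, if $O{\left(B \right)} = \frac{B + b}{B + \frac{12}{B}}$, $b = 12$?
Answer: $- \frac{22750}{181} \approx -125.69$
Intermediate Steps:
$r{\left(h \right)} = -3 + h$ ($r{\left(h \right)} = h - 3 = -3 + h$)
$O{\left(B \right)} = \frac{12 + B}{B + \frac{12}{B}}$ ($O{\left(B \right)} = \frac{B + 12}{B + \frac{12}{B}} = \frac{12 + B}{B + \frac{12}{B}}$)
$0 r{\left(-4 \right)} + O{\left(13 \right)} \left(-70\right) = 0 \left(-3 - 4\right) + \frac{13 \left(12 + 13\right)}{12 + 13^{2}} \left(-70\right) = 0 \left(-7\right) + 13 \frac{1}{12 + 169} \cdot 25 \left(-70\right) = 0 + 13 \cdot \frac{1}{181} \cdot 25 \left(-70\right) = 0 + \frac{325}{181} \left(-70\right) = 0 - \frac{22750}{181} = - \frac{22750}{181}$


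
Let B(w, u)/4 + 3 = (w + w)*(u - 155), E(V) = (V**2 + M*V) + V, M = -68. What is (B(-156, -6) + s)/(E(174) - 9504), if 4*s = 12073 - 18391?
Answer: 132891/6076 ≈ 21.871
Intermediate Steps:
E(V) = V**2 - 67*V (E(V) = (V**2 - 68*V) + V = V**2 - 67*V)
B(w, u) = -12 + 8*w*(-155 + u) (B(w, u) = -12 + 4*((w + w)*(u - 155)) = -12 + 4*((2*w)*(-155 + u)) = -12 + 4*(2*w*(-155 + u)) = -12 + 8*w*(-155 + u))
s = -3159/2 (s = (12073 - 18391)/4 = (1/4)*(-6318) = -3159/2 ≈ -1579.5)
(B(-156, -6) + s)/(E(174) - 9504) = ((-12 - 1240*(-156) + 8*(-6)*(-156)) - 3159/2)/(174*(-67 + 174) - 9504) = ((-12 + 193440 + 7488) - 3159/2)/(174*107 - 9504) = (200916 - 3159/2)/(18618 - 9504) = (398673/2)/9114 = (398673/2)*(1/9114) = 132891/6076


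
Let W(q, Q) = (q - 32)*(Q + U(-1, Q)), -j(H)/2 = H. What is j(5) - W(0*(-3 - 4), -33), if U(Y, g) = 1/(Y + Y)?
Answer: -1082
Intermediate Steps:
U(Y, g) = 1/(2*Y)
j(H) = -2*H
W(q, Q) = (-32 + q)*(-½ + Q) (W(q, Q) = (q - 32)*(Q + (½)/(-1)) = (-32 + q)*(Q + (½)*(-1)) = (-32 + q)*(Q - ½) = (-32 + q)*(-½ + Q))
j(5) - W(0*(-3 - 4), -33) = -2*5 - (16 - 32*(-33) - 0*(-3 - 4) - 0*(-3 - 4)) = -10 - (16 + 1056 - 0*(-7) - 0*(-7)) = -10 - (16 + 1056 - ½*0 - 33*0) = -10 - (16 + 1056 + 0 + 0) = -10 - 1*1072 = -10 - 1072 = -1082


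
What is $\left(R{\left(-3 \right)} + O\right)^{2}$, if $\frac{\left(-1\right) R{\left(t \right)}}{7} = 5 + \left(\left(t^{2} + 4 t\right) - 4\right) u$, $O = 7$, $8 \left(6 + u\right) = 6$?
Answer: $\frac{1301881}{16} \approx 81368.0$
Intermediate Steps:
$u = - \frac{21}{4}$ ($u = -6 + \frac{1}{8} \cdot 6 = -6 + \frac{3}{4} = - \frac{21}{4} \approx -5.25$)
$R{\left(t \right)} = -182 + 147 t + \frac{147 t^{2}}{4}$ ($R{\left(t \right)} = - 7 \left(5 + \left(\left(t^{2} + 4 t\right) - 4\right) \left(- \frac{21}{4}\right)\right) = - 7 \left(5 + \left(-4 + t^{2} + 4 t\right) \left(- \frac{21}{4}\right)\right) = - 7 \left(5 - \left(-21 + 21 t + \frac{21 t^{2}}{4}\right)\right) = - 7 \left(26 - 21 t - \frac{21 t^{2}}{4}\right) = -182 + 147 t + \frac{147 t^{2}}{4}$)
$\left(R{\left(-3 \right)} + O\right)^{2} = \left(\left(-182 + 147 \left(-3\right) + \frac{147 \left(-3\right)^{2}}{4}\right) + 7\right)^{2} = \left(\left(-182 - 441 + \frac{147}{4} \cdot 9\right) + 7\right)^{2} = \left(\left(-182 - 441 + \frac{1323}{4}\right) + 7\right)^{2} = \left(- \frac{1169}{4} + 7\right)^{2} = \left(- \frac{1141}{4}\right)^{2} = \frac{1301881}{16}$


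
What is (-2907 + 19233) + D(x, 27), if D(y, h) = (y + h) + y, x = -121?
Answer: 16111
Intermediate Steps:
D(y, h) = h + 2*y (D(y, h) = (h + y) + y = h + 2*y)
(-2907 + 19233) + D(x, 27) = (-2907 + 19233) + (27 + 2*(-121)) = 16326 + (27 - 242) = 16326 - 215 = 16111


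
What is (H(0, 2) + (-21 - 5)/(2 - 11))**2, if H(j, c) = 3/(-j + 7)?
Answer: 43681/3969 ≈ 11.006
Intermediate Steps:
H(j, c) = 3/(7 - j)
(H(0, 2) + (-21 - 5)/(2 - 11))**2 = (-3/(-7 + 0) + (-21 - 5)/(2 - 11))**2 = (-3/(-7) - 26/(-9))**2 = (-3*(-1/7) - 26*(-1/9))**2 = (3/7 + 26/9)**2 = (209/63)**2 = 43681/3969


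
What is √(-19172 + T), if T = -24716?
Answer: 4*I*√2743 ≈ 209.49*I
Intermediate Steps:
√(-19172 + T) = √(-19172 - 24716) = √(-43888) = 4*I*√2743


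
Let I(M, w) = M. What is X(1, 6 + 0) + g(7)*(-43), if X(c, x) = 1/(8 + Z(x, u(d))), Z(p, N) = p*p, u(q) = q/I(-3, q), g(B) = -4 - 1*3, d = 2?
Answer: 13245/44 ≈ 301.02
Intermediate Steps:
g(B) = -7 (g(B) = -4 - 3 = -7)
u(q) = -q/3 (u(q) = q/(-3) = q*(-⅓) = -q/3)
Z(p, N) = p²
X(c, x) = 1/(8 + x²)
X(1, 6 + 0) + g(7)*(-43) = 1/(8 + (6 + 0)²) - 7*(-43) = 1/(8 + 6²) + 301 = 1/(8 + 36) + 301 = 1/44 + 301 = 13245/44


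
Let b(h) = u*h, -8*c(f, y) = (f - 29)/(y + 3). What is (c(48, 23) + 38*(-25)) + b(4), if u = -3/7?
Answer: -1385829/1456 ≈ -951.81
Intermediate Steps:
u = -3/7 (u = -3*1/7 = -3/7 ≈ -0.42857)
c(f, y) = -(-29 + f)/(8*(3 + y)) (c(f, y) = -(f - 29)/(8*(y + 3)) = -(-29 + f)/(8*(3 + y)))
b(h) = -3*h/7
(c(48, 23) + 38*(-25)) + b(4) = ((29 - 1*48)/(8*(3 + 23)) + 38*(-25)) - 3/7*4 = ((1/8)*(29 - 48)/26 - 950) - 12/7 = ((1/8)*(1/26)*(-19) - 950) - 12/7 = (-19/208 - 950) - 12/7 = -197619/208 - 12/7 = -1385829/1456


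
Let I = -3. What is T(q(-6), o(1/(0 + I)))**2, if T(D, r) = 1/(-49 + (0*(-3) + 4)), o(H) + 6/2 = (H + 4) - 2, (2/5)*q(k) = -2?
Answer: 1/2025 ≈ 0.00049383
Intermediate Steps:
q(k) = -5 (q(k) = (5/2)*(-2) = -5)
o(H) = -1 + H (o(H) = -3 + ((H + 4) - 2) = -3 + ((4 + H) - 2) = -3 + (2 + H) = -1 + H)
T(D, r) = -1/45 (T(D, r) = 1/(-49 + (0 + 4)) = 1/(-49 + 4) = 1/(-45) = -1/45)
T(q(-6), o(1/(0 + I)))**2 = (-1/45)**2 = 1/2025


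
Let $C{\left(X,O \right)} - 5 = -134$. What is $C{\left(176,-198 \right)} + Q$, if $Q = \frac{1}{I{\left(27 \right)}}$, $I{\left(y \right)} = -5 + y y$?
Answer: $- \frac{93395}{724} \approx -129.0$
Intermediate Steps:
$I{\left(y \right)} = -5 + y^{2}$
$C{\left(X,O \right)} = -129$ ($C{\left(X,O \right)} = 5 - 134 = -129$)
$Q = \frac{1}{724}$ ($Q = \frac{1}{-5 + 27^{2}} = \frac{1}{-5 + 729} = \frac{1}{724} \approx 0.0013812$)
$C{\left(176,-198 \right)} + Q = -129 + \frac{1}{724} = - \frac{93395}{724}$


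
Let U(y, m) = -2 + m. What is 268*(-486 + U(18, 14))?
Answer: -127032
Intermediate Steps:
268*(-486 + U(18, 14)) = 268*(-486 + (-2 + 14)) = 268*(-486 + 12) = 268*(-474) = -127032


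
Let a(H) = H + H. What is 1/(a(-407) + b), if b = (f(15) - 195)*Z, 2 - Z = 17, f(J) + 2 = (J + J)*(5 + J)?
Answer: -1/6859 ≈ -0.00014579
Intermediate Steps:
f(J) = -2 + 2*J*(5 + J) (f(J) = -2 + (J + J)*(5 + J) = -2 + (2*J)*(5 + J) = -2 + 2*J*(5 + J))
a(H) = 2*H
Z = -15 (Z = 2 - 1*17 = 2 - 17 = -15)
b = -6045 (b = ((-2 + 2*15**2 + 10*15) - 195)*(-15) = ((-2 + 2*225 + 150) - 195)*(-15) = ((-2 + 450 + 150) - 195)*(-15) = (598 - 195)*(-15) = 403*(-15) = -6045)
1/(a(-407) + b) = 1/(2*(-407) - 6045) = 1/(-814 - 6045) = 1/(-6859) = -1/6859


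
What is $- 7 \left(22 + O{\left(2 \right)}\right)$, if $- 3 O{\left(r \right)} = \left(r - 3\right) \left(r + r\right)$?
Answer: $- \frac{490}{3} \approx -163.33$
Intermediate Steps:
$O{\left(r \right)} = - \frac{2 r \left(-3 + r\right)}{3}$ ($O{\left(r \right)} = - \frac{\left(r - 3\right) \left(r + r\right)}{3} = - \frac{\left(-3 + r\right) 2 r}{3} = - \frac{2 r \left(-3 + r\right)}{3}$)
$- 7 \left(22 + O{\left(2 \right)}\right) = - 7 \left(22 + \frac{2}{3} \cdot 2 \left(3 - 2\right)\right) = - 7 \left(22 + \frac{2}{3} \cdot 2 \cdot 1\right) = - 7 \left(22 + \frac{4}{3}\right) = \left(-7\right) \frac{70}{3} = - \frac{490}{3}$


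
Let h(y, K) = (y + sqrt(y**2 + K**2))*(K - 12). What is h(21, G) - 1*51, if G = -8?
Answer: -471 - 20*sqrt(505) ≈ -920.44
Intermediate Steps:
h(y, K) = (-12 + K)*(y + sqrt(K**2 + y**2)) (h(y, K) = (y + sqrt(K**2 + y**2))*(-12 + K) = (-12 + K)*(y + sqrt(K**2 + y**2)))
h(21, G) - 1*51 = (-12*21 - 12*sqrt((-8)**2 + 21**2) - 8*21 - 8*sqrt((-8)**2 + 21**2)) - 1*51 = (-252 - 12*sqrt(64 + 441) - 168 - 8*sqrt(64 + 441)) - 51 = (-252 - 12*sqrt(505) - 168 - 8*sqrt(505)) - 51 = (-420 - 20*sqrt(505)) - 51 = -471 - 20*sqrt(505)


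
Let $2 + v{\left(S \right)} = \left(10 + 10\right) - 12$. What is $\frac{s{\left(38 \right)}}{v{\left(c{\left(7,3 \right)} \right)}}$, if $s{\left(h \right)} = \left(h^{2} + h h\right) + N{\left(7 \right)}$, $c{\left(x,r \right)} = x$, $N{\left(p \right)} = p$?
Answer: $\frac{965}{2} \approx 482.5$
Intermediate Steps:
$v{\left(S \right)} = 6$ ($v{\left(S \right)} = -2 + \left(\left(10 + 10\right) - 12\right) = -2 + \left(20 - 12\right) = -2 + 8 = 6$)
$s{\left(h \right)} = 7 + 2 h^{2}$ ($s{\left(h \right)} = \left(h^{2} + h h\right) + 7 = \left(h^{2} + h^{2}\right) + 7 = 2 h^{2} + 7 = 7 + 2 h^{2}$)
$\frac{s{\left(38 \right)}}{v{\left(c{\left(7,3 \right)} \right)}} = \frac{7 + 2 \cdot 38^{2}}{6} = \left(7 + 2 \cdot 1444\right) \frac{1}{6} = \left(7 + 2888\right) \frac{1}{6} = 2895 \cdot \frac{1}{6} = \frac{965}{2}$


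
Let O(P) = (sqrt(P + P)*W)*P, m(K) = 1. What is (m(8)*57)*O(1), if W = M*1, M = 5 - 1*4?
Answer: 57*sqrt(2) ≈ 80.610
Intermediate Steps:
M = 1 (M = 5 - 4 = 1)
W = 1 (W = 1*1 = 1)
O(P) = sqrt(2)*P**(3/2) (O(P) = (sqrt(P + P)*1)*P = (sqrt(2*P)*1)*P = ((sqrt(2)*sqrt(P))*1)*P = (sqrt(2)*sqrt(P))*P = sqrt(2)*P**(3/2))
(m(8)*57)*O(1) = (1*57)*(sqrt(2)*1**(3/2)) = 57*(sqrt(2)*1) = 57*sqrt(2)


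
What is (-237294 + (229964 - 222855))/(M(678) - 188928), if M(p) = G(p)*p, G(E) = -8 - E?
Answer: 230185/654036 ≈ 0.35195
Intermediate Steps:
M(p) = p*(-8 - p) (M(p) = (-8 - p)*p = p*(-8 - p))
(-237294 + (229964 - 222855))/(M(678) - 188928) = (-237294 + (229964 - 222855))/(-1*678*(8 + 678) - 188928) = (-237294 + 7109)/(-1*678*686 - 188928) = -230185/(-465108 - 188928) = -230185/(-654036) = -230185*(-1/654036) = 230185/654036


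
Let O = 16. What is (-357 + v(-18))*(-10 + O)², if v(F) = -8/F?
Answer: -12836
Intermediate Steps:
(-357 + v(-18))*(-10 + O)² = (-357 - 8/(-18))*(-10 + 16)² = (-357 - 8*(-1/18))*6² = (-357 + 4/9)*36 = -3209/9*36 = -12836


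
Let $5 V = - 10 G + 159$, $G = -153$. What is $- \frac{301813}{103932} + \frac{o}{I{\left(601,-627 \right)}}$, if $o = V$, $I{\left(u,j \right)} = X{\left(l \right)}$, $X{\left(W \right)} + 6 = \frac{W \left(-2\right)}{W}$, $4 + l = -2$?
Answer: $- \frac{46903417}{1039320} \approx -45.129$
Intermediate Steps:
$V = \frac{1689}{5}$ ($V = \frac{\left(-10\right) \left(-153\right) + 159}{5} = \frac{1530 + 159}{5} = \frac{1}{5} \cdot 1689 = \frac{1689}{5} \approx 337.8$)
$l = -6$ ($l = -4 - 2 = -6$)
$X{\left(W \right)} = -8$ ($X{\left(W \right)} = -6 + \frac{W \left(-2\right)}{W} = -6 + \frac{\left(-2\right) W}{W} = -6 - 2 = -8$)
$I{\left(u,j \right)} = -8$
$o = \frac{1689}{5} \approx 337.8$
$- \frac{301813}{103932} + \frac{o}{I{\left(601,-627 \right)}} = - \frac{301813}{103932} + \frac{1689}{5 \left(-8\right)} = \left(-301813\right) \frac{1}{103932} + \frac{1689}{5} \left(- \frac{1}{8}\right) = - \frac{301813}{103932} - \frac{1689}{40} = - \frac{46903417}{1039320}$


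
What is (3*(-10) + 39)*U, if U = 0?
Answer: 0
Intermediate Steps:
(3*(-10) + 39)*U = (3*(-10) + 39)*0 = (-30 + 39)*0 = 9*0 = 0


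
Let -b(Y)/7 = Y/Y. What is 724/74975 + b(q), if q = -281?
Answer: -524101/74975 ≈ -6.9903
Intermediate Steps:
b(Y) = -7 (b(Y) = -7*Y/Y = -7*1 = -7)
724/74975 + b(q) = 724/74975 - 7 = -524101/74975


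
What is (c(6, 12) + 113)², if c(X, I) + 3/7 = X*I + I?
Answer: 1893376/49 ≈ 38640.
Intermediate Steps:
c(X, I) = -3/7 + I + I*X (c(X, I) = -3/7 + (X*I + I) = -3/7 + (I*X + I) = -3/7 + (I + I*X) = -3/7 + I + I*X)
(c(6, 12) + 113)² = ((-3/7 + 12 + 12*6) + 113)² = ((-3/7 + 12 + 72) + 113)² = (585/7 + 113)² = (1376/7)² = 1893376/49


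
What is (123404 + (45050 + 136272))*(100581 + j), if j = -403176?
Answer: -92208563970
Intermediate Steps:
(123404 + (45050 + 136272))*(100581 + j) = (123404 + (45050 + 136272))*(100581 - 403176) = (123404 + 181322)*(-302595) = 304726*(-302595) = -92208563970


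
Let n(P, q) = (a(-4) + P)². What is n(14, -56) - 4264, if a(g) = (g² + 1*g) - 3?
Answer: -3735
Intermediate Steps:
a(g) = -3 + g + g² (a(g) = (g² + g) - 3 = (g + g²) - 3 = -3 + g + g²)
n(P, q) = (9 + P)² (n(P, q) = ((-3 - 4 + (-4)²) + P)² = ((-3 - 4 + 16) + P)² = (9 + P)²)
n(14, -56) - 4264 = (9 + 14)² - 4264 = 23² - 4264 = 529 - 4264 = -3735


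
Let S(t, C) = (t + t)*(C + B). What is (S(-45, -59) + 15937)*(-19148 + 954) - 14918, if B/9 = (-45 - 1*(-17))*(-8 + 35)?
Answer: -11527860676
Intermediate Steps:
B = -6804 (B = 9*((-45 - 1*(-17))*(-8 + 35)) = 9*((-45 + 17)*27) = 9*(-28*27) = 9*(-756) = -6804)
S(t, C) = 2*t*(-6804 + C) (S(t, C) = (t + t)*(C - 6804) = (2*t)*(-6804 + C) = 2*t*(-6804 + C))
(S(-45, -59) + 15937)*(-19148 + 954) - 14918 = (2*(-45)*(-6804 - 59) + 15937)*(-19148 + 954) - 14918 = (2*(-45)*(-6863) + 15937)*(-18194) - 14918 = (617670 + 15937)*(-18194) - 14918 = 633607*(-18194) - 14918 = -11527845758 - 14918 = -11527860676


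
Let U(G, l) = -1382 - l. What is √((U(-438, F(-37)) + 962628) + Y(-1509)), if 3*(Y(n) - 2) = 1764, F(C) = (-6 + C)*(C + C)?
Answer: √958654 ≈ 979.11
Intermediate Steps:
F(C) = 2*C*(-6 + C) (F(C) = (-6 + C)*(2*C) = 2*C*(-6 + C))
Y(n) = 590 (Y(n) = 2 + (⅓)*1764 = 2 + 588 = 590)
√((U(-438, F(-37)) + 962628) + Y(-1509)) = √(((-1382 - 2*(-37)*(-6 - 37)) + 962628) + 590) = √(((-1382 - 2*(-37)*(-43)) + 962628) + 590) = √(((-1382 - 1*3182) + 962628) + 590) = √(((-1382 - 3182) + 962628) + 590) = √((-4564 + 962628) + 590) = √(958064 + 590) = √958654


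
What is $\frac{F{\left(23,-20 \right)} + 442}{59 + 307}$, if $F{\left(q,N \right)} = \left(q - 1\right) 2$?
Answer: $\frac{81}{61} \approx 1.3279$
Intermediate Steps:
$F{\left(q,N \right)} = -2 + 2 q$ ($F{\left(q,N \right)} = \left(-1 + q\right) 2 = -2 + 2 q$)
$\frac{F{\left(23,-20 \right)} + 442}{59 + 307} = \frac{\left(-2 + 2 \cdot 23\right) + 442}{59 + 307} = \frac{\left(-2 + 46\right) + 442}{366} = \left(44 + 442\right) \frac{1}{366} = 486 \cdot \frac{1}{366} = \frac{81}{61}$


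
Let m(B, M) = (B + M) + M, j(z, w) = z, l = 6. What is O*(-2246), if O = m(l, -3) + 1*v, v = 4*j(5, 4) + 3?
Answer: -51658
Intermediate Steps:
m(B, M) = B + 2*M
v = 23 (v = 4*5 + 3 = 20 + 3 = 23)
O = 23 (O = (6 + 2*(-3)) + 1*23 = (6 - 6) + 23 = 0 + 23 = 23)
O*(-2246) = 23*(-2246) = -51658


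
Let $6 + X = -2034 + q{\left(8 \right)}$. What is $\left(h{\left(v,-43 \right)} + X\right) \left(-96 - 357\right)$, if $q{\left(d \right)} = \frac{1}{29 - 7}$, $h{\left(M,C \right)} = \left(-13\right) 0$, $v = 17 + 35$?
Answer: $\frac{20330187}{22} \approx 9.241 \cdot 10^{5}$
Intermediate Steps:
$v = 52$
$h{\left(M,C \right)} = 0$
$q{\left(d \right)} = \frac{1}{22}$
$X = - \frac{44879}{22}$ ($X = -6 + \left(-2034 + \frac{1}{22}\right) = -6 - \frac{44747}{22} = - \frac{44879}{22} \approx -2040.0$)
$\left(h{\left(v,-43 \right)} + X\right) \left(-96 - 357\right) = \left(0 - \frac{44879}{22}\right) \left(-96 - 357\right) = \left(- \frac{44879}{22}\right) \left(-453\right) = \frac{20330187}{22}$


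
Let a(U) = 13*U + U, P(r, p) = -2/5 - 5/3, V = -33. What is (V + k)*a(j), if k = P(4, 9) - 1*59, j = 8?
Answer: -158032/15 ≈ -10535.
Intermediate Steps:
P(r, p) = -31/15 (P(r, p) = -2*1/5 - 5*1/3 = -2/5 - 5/3 = -31/15)
a(U) = 14*U
k = -916/15 (k = -31/15 - 1*59 = -31/15 - 59 = -916/15 ≈ -61.067)
(V + k)*a(j) = (-33 - 916/15)*(14*8) = -1411/15*112 = -158032/15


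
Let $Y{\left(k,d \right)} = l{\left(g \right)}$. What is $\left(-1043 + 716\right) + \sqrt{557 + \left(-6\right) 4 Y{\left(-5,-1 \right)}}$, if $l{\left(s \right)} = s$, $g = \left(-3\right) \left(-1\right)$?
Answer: $-327 + \sqrt{485} \approx -304.98$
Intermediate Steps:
$g = 3$
$Y{\left(k,d \right)} = 3$
$\left(-1043 + 716\right) + \sqrt{557 + \left(-6\right) 4 Y{\left(-5,-1 \right)}} = \left(-1043 + 716\right) + \sqrt{557 + \left(-6\right) 4 \cdot 3} = -327 + \sqrt{557 - 72} = -327 + \sqrt{485}$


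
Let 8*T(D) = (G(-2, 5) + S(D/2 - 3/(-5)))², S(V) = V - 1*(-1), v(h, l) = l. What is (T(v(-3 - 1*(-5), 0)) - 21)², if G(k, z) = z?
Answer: 9678321/40000 ≈ 241.96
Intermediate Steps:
S(V) = 1 + V (S(V) = V + 1 = 1 + V)
T(D) = (33/5 + D/2)²/8 (T(D) = (5 + (1 + (D/2 - 3/(-5))))²/8 = (5 + (1 + (D*(½) - 3*(-⅕))))²/8 = (5 + (1 + (D/2 + ⅗)))²/8 = (5 + (1 + (⅗ + D/2)))²/8 = (5 + (8/5 + D/2))²/8 = (33/5 + D/2)²/8)
(T(v(-3 - 1*(-5), 0)) - 21)² = ((66 + 5*0)²/800 - 21)² = ((66 + 0)²/800 - 21)² = ((1/800)*66² - 21)² = ((1/800)*4356 - 21)² = (1089/200 - 21)² = (-3111/200)² = 9678321/40000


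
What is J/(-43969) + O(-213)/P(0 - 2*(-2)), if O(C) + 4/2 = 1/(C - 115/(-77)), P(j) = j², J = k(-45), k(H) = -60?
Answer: -1419909321/11457266144 ≈ -0.12393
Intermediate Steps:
J = -60
O(C) = -2 + 1/(115/77 + C) (O(C) = -2 + 1/(C - 115/(-77)) = -2 + 1/(C - 115*(-1/77)) = -2 + 1/(C + 115/77) = -2 + 1/(115/77 + C))
J/(-43969) + O(-213)/P(0 - 2*(-2)) = -60/(-43969) + ((-153 - 154*(-213))/(115 + 77*(-213)))/((0 - 2*(-2))²) = -60*(-1/43969) + ((-153 + 32802)/(115 - 16401))/((0 + 4)²) = 60/43969 + (32649/(-16286))/(4²) = 60/43969 - 1/16286*32649/16 = 60/43969 - 32649/16286*1/16 = 60/43969 - 32649/260576 = -1419909321/11457266144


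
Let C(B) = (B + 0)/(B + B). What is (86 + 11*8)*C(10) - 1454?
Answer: -1367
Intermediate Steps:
C(B) = 1/2 (C(B) = B/((2*B)) = B*(1/(2*B)) = 1/2)
(86 + 11*8)*C(10) - 1454 = (86 + 11*8)*(1/2) - 1454 = (86 + 88)*(1/2) - 1454 = 174*(1/2) - 1454 = 87 - 1454 = -1367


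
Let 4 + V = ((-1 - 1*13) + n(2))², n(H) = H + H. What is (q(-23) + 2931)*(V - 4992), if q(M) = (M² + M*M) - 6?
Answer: -19500768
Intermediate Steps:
n(H) = 2*H
q(M) = -6 + 2*M² (q(M) = (M² + M²) - 6 = 2*M² - 6 = -6 + 2*M²)
V = 96 (V = -4 + ((-1 - 1*13) + 2*2)² = -4 + ((-1 - 13) + 4)² = -4 + (-14 + 4)² = -4 + (-10)² = -4 + 100 = 96)
(q(-23) + 2931)*(V - 4992) = ((-6 + 2*(-23)²) + 2931)*(96 - 4992) = ((-6 + 2*529) + 2931)*(-4896) = ((-6 + 1058) + 2931)*(-4896) = (1052 + 2931)*(-4896) = 3983*(-4896) = -19500768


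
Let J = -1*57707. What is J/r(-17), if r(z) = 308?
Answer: -57707/308 ≈ -187.36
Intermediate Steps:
J = -57707
J/r(-17) = -57707/308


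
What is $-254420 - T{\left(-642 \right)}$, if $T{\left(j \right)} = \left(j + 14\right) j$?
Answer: $-657596$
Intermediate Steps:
$T{\left(j \right)} = j \left(14 + j\right)$ ($T{\left(j \right)} = \left(14 + j\right) j = j \left(14 + j\right)$)
$-254420 - T{\left(-642 \right)} = -254420 - - 642 \left(14 - 642\right) = -254420 - \left(-642\right) \left(-628\right) = -254420 - 403176 = -657596$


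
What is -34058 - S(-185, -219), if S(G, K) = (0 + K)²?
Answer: -82019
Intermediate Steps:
S(G, K) = K²
-34058 - S(-185, -219) = -34058 - 1*(-219)² = -34058 - 1*47961 = -34058 - 47961 = -82019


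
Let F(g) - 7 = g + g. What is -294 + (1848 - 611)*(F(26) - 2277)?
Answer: -2743960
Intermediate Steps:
F(g) = 7 + 2*g (F(g) = 7 + (g + g) = 7 + 2*g)
-294 + (1848 - 611)*(F(26) - 2277) = -294 + (1848 - 611)*((7 + 2*26) - 2277) = -294 + 1237*((7 + 52) - 2277) = -294 + 1237*(59 - 2277) = -294 + 1237*(-2218) = -294 - 2743666 = -2743960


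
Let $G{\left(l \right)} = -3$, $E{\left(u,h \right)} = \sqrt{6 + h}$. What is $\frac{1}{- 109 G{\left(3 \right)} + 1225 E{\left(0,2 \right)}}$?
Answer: $- \frac{327}{11898071} + \frac{2450 \sqrt{2}}{11898071} \approx 0.00026373$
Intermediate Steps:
$\frac{1}{- 109 G{\left(3 \right)} + 1225 E{\left(0,2 \right)}} = \frac{1}{\left(-109\right) \left(-3\right) + 1225 \sqrt{6 + 2}} = \frac{1}{327 + 1225 \sqrt{8}} = \frac{1}{327 + 1225 \cdot 2 \sqrt{2}} = \frac{1}{327 + 2450 \sqrt{2}}$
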